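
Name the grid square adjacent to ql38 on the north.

Latitude square 8; +1 → 9.
The longitude characters are unchanged.

QL39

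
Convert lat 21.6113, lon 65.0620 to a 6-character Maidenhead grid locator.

Shift to the Maidenhead origin (180°W, 90°S): lon 245.0620, lat 111.6113.
Field: 245.0620/20 → 12 → M, 111.6113/10 → 11 → L; chars ML.
Square: 5.0620/2 → 2, 1.6113/1 → 1; chars 21.
Subsquare: 1.0620/0.0833333 → 12 → m, 0.6113/0.0416667 → 14 → o; chars mo.

ML21mo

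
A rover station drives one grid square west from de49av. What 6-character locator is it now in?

DE39xv

Longitude subsquare a = 0; −1 → -1, wraps to 23 = x, carry into square.
Longitude square 4; −1 → 3.
The latitude characters are unchanged.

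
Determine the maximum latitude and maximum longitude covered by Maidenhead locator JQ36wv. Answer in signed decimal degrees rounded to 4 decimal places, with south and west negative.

76.9167, 7.9167

Field J=9, Q=16: +9·20° lon, +16·10° lat → SW at lon 0°, lat 70°.
Square 3, 6: +3·2° lon, +6·1° lat → SW at lon 6°, lat 76°.
Subsquare w=22, v=21: +22·0.0833333° lon, +21·0.0416667° lat → SW at lon 7.83333°, lat 76.875°.
Cell spans 0.0833333° lon × 0.0416667° lat. NE corner is SW corner plus one full cell.
latitude 76.9167, longitude 7.9167.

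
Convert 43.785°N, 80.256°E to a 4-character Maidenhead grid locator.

NN03

Offset from 180°W / 90°S: lon 260.26°, lat 133.78°.
Field: lon ⌊260.26/20⌋ = 13 → N; lat ⌊133.78/10⌋ = 13 → N.
Square: lon ⌊0.26/2⌋ = 0; lat ⌊3.78/1⌋ = 3.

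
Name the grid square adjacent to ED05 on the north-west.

Longitude square 0; −1 → -1, wraps to 9, carry into field.
Longitude field E = 4; −1 → 3 = D.
Latitude square 5; +1 → 6.

DD96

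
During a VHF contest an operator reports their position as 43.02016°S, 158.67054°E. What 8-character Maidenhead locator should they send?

QE96ix05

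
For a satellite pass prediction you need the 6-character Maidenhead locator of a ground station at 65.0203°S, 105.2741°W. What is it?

Shift to the Maidenhead origin (180°W, 90°S): lon 74.7259, lat 24.9797.
Field: 74.7259/20 → 3 → D, 24.9797/10 → 2 → C; chars DC.
Square: 14.7259/2 → 7, 4.9797/1 → 4; chars 74.
Subsquare: 0.7259/0.0833333 → 8 → i, 0.9797/0.0416667 → 23 → x; chars ix.

DC74ix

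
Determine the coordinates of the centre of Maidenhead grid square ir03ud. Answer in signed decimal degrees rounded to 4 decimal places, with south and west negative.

Field I=8, R=17: +8·20° lon, +17·10° lat → SW at lon -20°, lat 80°.
Square 0, 3: +0·2° lon, +3·1° lat → SW at lon -20°, lat 83°.
Subsquare u=20, d=3: +20·0.0833333° lon, +3·0.0416667° lat → SW at lon -18.3333°, lat 83.125°.
Cell spans 0.0833333° lon × 0.0416667° lat. Centre is SW corner plus half of each.
latitude 83.1458, longitude -18.2917.

83.1458, -18.2917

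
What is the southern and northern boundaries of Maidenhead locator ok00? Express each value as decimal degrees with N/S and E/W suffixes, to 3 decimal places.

10.000° N, 11.000° N

Field O=14, K=10: +14·20° lon, +10·10° lat → SW at lon 100°, lat 10°.
Square 0, 0: +0·2° lon, +0·1° lat → SW at lon 100°, lat 10°.
Cell spans 2° lon × 1° lat.
south 10.000° N, north 11.000° N.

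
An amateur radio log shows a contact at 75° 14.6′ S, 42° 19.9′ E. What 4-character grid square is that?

LB14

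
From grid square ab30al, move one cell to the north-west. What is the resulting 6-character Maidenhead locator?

AB20xm

Longitude subsquare a = 0; −1 → -1, wraps to 23 = x, carry into square.
Longitude square 3; −1 → 2.
Latitude subsquare l = 11; +1 → 12 = m.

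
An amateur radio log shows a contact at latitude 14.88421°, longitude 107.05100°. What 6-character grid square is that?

OK34mv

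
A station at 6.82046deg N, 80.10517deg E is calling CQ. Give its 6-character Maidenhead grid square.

Offset from 180°W / 90°S: lon 260.1052°, lat 96.8205°.
Field (20°×10°, letters A–R): 260.1052/20 → 13 → N, 96.8205/10 → 9 → J; chars NJ.
Square (2°×1°, digits 0–9): 0.1052/2 → 0, 6.8205/1 → 6; chars 06.
Subsquare (5′×2.5′, letters a–x): 0.1052/0.0833333 → 1 → b, 0.8205/0.0416667 → 19 → t; chars bt.

NJ06bt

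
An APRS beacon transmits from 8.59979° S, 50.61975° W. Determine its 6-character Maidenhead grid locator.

Shift to the Maidenhead origin (180°W, 90°S): lon 129.3802, lat 81.4002.
Field: lon ⌊129.3802/20⌋ = 6 → G; lat ⌊81.4002/10⌋ = 8 → I.
Square: lon ⌊9.3802/2⌋ = 4; lat ⌊1.4002/1⌋ = 1.
Subsquare: lon ⌊1.3802/0.0833333⌋ = 16 → q; lat ⌊0.4002/0.0416667⌋ = 9 → j.

GI41qj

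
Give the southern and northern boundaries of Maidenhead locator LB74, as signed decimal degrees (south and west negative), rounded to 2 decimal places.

-76.00, -75.00

Field L=11, B=1: +11·20° lon, +1·10° lat → SW at lon 40°, lat -80°.
Square 7, 4: +7·2° lon, +4·1° lat → SW at lon 54°, lat -76°.
Cell spans 2° lon × 1° lat.
south -76.00, north -75.00.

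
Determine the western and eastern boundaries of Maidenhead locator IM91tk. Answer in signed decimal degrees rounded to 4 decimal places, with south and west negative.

Field I=8, M=12: +8·20° lon, +12·10° lat → SW at lon -20°, lat 30°.
Square 9, 1: +9·2° lon, +1·1° lat → SW at lon -2°, lat 31°.
Subsquare t=19, k=10: +19·0.0833333° lon, +10·0.0416667° lat → SW at lon -0.416667°, lat 31.4167°.
Cell spans 0.0833333° lon × 0.0416667° lat.
west -0.4167, east -0.3333.

-0.4167, -0.3333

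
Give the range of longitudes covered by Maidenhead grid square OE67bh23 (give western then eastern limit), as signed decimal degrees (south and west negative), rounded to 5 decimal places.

112.10000, 112.10833

Field O=14, E=4: +14·20° lon, +4·10° lat → SW at lon 100°, lat -50°.
Square 6, 7: +6·2° lon, +7·1° lat → SW at lon 112°, lat -43°.
Subsquare b=1, h=7: +1·0.0833333° lon, +7·0.0416667° lat → SW at lon 112.083°, lat -42.7083°.
Extended square 2, 3: +2·0.00833333° lon, +3·0.00416667° lat → SW at lon 112.1°, lat -42.6958°.
Cell spans 0.00833333° lon × 0.00416667° lat.
west 112.10000, east 112.10833.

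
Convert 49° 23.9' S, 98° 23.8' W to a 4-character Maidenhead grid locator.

EE00

Shift to the Maidenhead origin (180°W, 90°S): lon 81.60, lat 40.60.
Field (20°×10°, letters A–R): lon ⌊81.60/20⌋ = 4 → E; lat ⌊40.60/10⌋ = 4 → E.
Square (2°×1°, digits 0–9): lon ⌊1.60/2⌋ = 0; lat ⌊0.60/1⌋ = 0.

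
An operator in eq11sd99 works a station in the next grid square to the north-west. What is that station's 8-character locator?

EQ11se80

Longitude extended square 9; −1 → 8.
Latitude extended square 9; +1 → 10, wraps to 0, carry into subsquare.
Latitude subsquare d = 3; +1 → 4 = e.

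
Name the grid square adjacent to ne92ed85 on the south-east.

NE92ed94

Longitude extended square 8; +1 → 9.
Latitude extended square 5; −1 → 4.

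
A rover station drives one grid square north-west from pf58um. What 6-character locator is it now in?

PF58tn

Longitude subsquare u = 20; −1 → 19 = t.
Latitude subsquare m = 12; +1 → 13 = n.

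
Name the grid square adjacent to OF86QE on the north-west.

OF86pf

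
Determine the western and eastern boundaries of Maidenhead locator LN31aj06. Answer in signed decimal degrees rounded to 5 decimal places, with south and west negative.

46.00000, 46.00833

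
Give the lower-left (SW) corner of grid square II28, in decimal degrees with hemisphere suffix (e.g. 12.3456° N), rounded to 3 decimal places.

2.000° S, 16.000° W

Field I=8, I=8: +8·20° lon, +8·10° lat → SW at lon -20°, lat -10°.
Square 2, 8: +2·2° lon, +8·1° lat → SW at lon -16°, lat -2°.
latitude 2.000° S, longitude 16.000° W.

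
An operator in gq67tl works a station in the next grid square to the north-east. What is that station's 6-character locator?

Longitude subsquare t = 19; +1 → 20 = u.
Latitude subsquare l = 11; +1 → 12 = m.

GQ67um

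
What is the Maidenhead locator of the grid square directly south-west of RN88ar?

RN78xq

Longitude subsquare a = 0; −1 → -1, wraps to 23 = x, carry into square.
Longitude square 8; −1 → 7.
Latitude subsquare r = 17; −1 → 16 = q.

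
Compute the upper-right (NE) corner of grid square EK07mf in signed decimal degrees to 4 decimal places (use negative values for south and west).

17.2500, -98.9167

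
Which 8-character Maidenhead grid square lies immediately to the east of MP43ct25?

Longitude extended square 2; +1 → 3.
The latitude characters are unchanged.

MP43ct35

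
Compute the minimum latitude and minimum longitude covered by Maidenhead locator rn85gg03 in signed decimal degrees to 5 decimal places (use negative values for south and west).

45.26250, 176.50000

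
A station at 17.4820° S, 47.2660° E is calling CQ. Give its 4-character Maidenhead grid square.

LH32

Shift to the Maidenhead origin (180°W, 90°S): lon 227.27, lat 72.52.
Field (20°×10°, letters A–R): 227.27/20 → 11 → L, 72.52/10 → 7 → H; chars LH.
Square (2°×1°, digits 0–9): 7.27/2 → 3, 2.52/1 → 2; chars 32.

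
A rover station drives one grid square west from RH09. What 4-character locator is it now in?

QH99

Longitude square 0; −1 → -1, wraps to 9, carry into field.
Longitude field R = 17; −1 → 16 = Q.
The latitude characters are unchanged.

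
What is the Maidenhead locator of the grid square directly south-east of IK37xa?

Longitude subsquare x = 23; +1 → 24, wraps to 0 = a, carry into square.
Longitude square 3; +1 → 4.
Latitude subsquare a = 0; −1 → -1, wraps to 23 = x, carry into square.
Latitude square 7; −1 → 6.

IK46ax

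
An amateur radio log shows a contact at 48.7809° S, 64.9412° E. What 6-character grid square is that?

ME21lf

Shift to the Maidenhead origin (180°W, 90°S): lon 244.9412, lat 41.2191.
Field: lon ⌊244.9412/20⌋ = 12 → M; lat ⌊41.2191/10⌋ = 4 → E.
Square: lon ⌊4.9412/2⌋ = 2; lat ⌊1.2191/1⌋ = 1.
Subsquare: lon ⌊0.9412/0.0833333⌋ = 11 → l; lat ⌊0.2191/0.0416667⌋ = 5 → f.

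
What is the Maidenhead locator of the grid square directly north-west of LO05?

Longitude square 0; −1 → -1, wraps to 9, carry into field.
Longitude field L = 11; −1 → 10 = K.
Latitude square 5; +1 → 6.

KO96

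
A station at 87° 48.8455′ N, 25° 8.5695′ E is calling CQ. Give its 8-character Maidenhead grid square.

KR27nt75

Add 180° to longitude and 90° to latitude: 205.14282, 177.81409.
Field: 205.14282/20 → 10 → K, 177.81409/10 → 17 → R; chars KR.
Square: 5.14282/2 → 2, 7.81409/1 → 7; chars 27.
Subsquare: 1.14282/0.0833333 → 13 → n, 0.81409/0.0416667 → 19 → t; chars nt.
Extended square: 0.05949/0.00833333 → 7, 0.02243/0.00416667 → 5; chars 75.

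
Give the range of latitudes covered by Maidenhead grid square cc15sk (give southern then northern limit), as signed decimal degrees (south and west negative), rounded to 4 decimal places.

-64.5833, -64.5417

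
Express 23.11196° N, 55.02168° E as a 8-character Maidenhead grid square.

LL73mc26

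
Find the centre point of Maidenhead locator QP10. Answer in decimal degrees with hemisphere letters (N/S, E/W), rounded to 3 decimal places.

60.500° N, 143.000° E

Field Q=16, P=15: +16·20° lon, +15·10° lat → SW at lon 140°, lat 60°.
Square 1, 0: +1·2° lon, +0·1° lat → SW at lon 142°, lat 60°.
Cell spans 2° lon × 1° lat. Centre is SW corner plus half of each.
latitude 60.500° N, longitude 143.000° E.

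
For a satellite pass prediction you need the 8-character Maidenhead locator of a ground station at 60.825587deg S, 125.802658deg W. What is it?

Add 180° to longitude and 90° to latitude: 54.19734, 29.17441.
Field (20°×10°, letters A–R): 54.19734/20 → 2 → C, 29.17441/10 → 2 → C; chars CC.
Square (2°×1°, digits 0–9): 14.19734/2 → 7, 9.17441/1 → 9; chars 79.
Subsquare (5′×2.5′, letters a–x): 0.19734/0.0833333 → 2 → c, 0.17441/0.0416667 → 4 → e; chars ce.
Extended square (30″×15″, digits 0–9): 0.03068/0.00833333 → 3, 0.00775/0.00416667 → 1; chars 31.

CC79ce31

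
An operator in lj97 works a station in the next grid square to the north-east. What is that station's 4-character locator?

MJ08

Longitude square 9; +1 → 10, wraps to 0, carry into field.
Longitude field L = 11; +1 → 12 = M.
Latitude square 7; +1 → 8.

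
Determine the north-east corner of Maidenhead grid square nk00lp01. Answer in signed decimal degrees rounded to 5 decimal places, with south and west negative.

10.63333, 80.92500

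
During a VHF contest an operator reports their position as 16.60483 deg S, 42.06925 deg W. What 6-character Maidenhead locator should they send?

Offset from 180°W / 90°S: lon 137.9307°, lat 73.3952°.
Field (20°×10°, letters A–R): lon ⌊137.9307/20⌋ = 6 → G; lat ⌊73.3952/10⌋ = 7 → H.
Square (2°×1°, digits 0–9): lon ⌊17.9307/2⌋ = 8; lat ⌊3.3952/1⌋ = 3.
Subsquare (5′×2.5′, letters a–x): lon ⌊1.9307/0.0833333⌋ = 23 → x; lat ⌊0.3952/0.0416667⌋ = 9 → j.

GH83xj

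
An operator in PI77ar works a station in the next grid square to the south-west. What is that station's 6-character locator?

Longitude subsquare a = 0; −1 → -1, wraps to 23 = x, carry into square.
Longitude square 7; −1 → 6.
Latitude subsquare r = 17; −1 → 16 = q.

PI67xq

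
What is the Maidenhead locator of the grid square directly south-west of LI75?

Longitude square 7; −1 → 6.
Latitude square 5; −1 → 4.

LI64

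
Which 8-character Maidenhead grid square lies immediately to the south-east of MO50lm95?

Longitude extended square 9; +1 → 10, wraps to 0, carry into subsquare.
Longitude subsquare l = 11; +1 → 12 = m.
Latitude extended square 5; −1 → 4.

MO50mm04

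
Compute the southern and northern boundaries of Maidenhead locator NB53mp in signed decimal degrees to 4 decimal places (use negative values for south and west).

-76.3750, -76.3333

Field N=13, B=1: +13·20° lon, +1·10° lat → SW at lon 80°, lat -80°.
Square 5, 3: +5·2° lon, +3·1° lat → SW at lon 90°, lat -77°.
Subsquare m=12, p=15: +12·0.0833333° lon, +15·0.0416667° lat → SW at lon 91°, lat -76.375°.
Cell spans 0.0833333° lon × 0.0416667° lat.
south -76.3750, north -76.3333.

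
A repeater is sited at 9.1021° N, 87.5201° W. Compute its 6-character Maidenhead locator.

EJ69fc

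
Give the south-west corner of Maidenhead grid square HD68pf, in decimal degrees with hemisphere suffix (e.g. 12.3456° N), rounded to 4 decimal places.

Field H=7, D=3: +7·20° lon, +3·10° lat → SW at lon -40°, lat -60°.
Square 6, 8: +6·2° lon, +8·1° lat → SW at lon -28°, lat -52°.
Subsquare p=15, f=5: +15·0.0833333° lon, +5·0.0416667° lat → SW at lon -26.75°, lat -51.7917°.
latitude 51.7917° S, longitude 26.7500° W.

51.7917° S, 26.7500° W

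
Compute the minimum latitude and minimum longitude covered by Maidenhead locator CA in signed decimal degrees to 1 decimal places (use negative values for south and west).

-90.0, -140.0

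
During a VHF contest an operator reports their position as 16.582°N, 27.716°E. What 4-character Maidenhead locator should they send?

Shift to the Maidenhead origin (180°W, 90°S): lon 207.72, lat 106.58.
Field: lon ⌊207.72/20⌋ = 10 → K; lat ⌊106.58/10⌋ = 10 → K.
Square: lon ⌊7.72/2⌋ = 3; lat ⌊6.58/1⌋ = 6.

KK36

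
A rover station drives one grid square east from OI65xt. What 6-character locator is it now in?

OI75at

Longitude subsquare x = 23; +1 → 24, wraps to 0 = a, carry into square.
Longitude square 6; +1 → 7.
The latitude characters are unchanged.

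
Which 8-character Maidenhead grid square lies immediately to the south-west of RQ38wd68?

Longitude extended square 6; −1 → 5.
Latitude extended square 8; −1 → 7.

RQ38wd57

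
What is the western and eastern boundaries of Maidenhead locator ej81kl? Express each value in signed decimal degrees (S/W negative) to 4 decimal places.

Field E=4, J=9: +4·20° lon, +9·10° lat → SW at lon -100°, lat 0°.
Square 8, 1: +8·2° lon, +1·1° lat → SW at lon -84°, lat 1°.
Subsquare k=10, l=11: +10·0.0833333° lon, +11·0.0416667° lat → SW at lon -83.1667°, lat 1.45833°.
Cell spans 0.0833333° lon × 0.0416667° lat.
west -83.1667, east -83.0833.

-83.1667, -83.0833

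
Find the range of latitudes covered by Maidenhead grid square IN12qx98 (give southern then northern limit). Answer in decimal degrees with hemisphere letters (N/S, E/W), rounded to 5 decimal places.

Field I=8, N=13: +8·20° lon, +13·10° lat → SW at lon -20°, lat 40°.
Square 1, 2: +1·2° lon, +2·1° lat → SW at lon -18°, lat 42°.
Subsquare q=16, x=23: +16·0.0833333° lon, +23·0.0416667° lat → SW at lon -16.6667°, lat 42.9583°.
Extended square 9, 8: +9·0.00833333° lon, +8·0.00416667° lat → SW at lon -16.5917°, lat 42.9917°.
Cell spans 0.00833333° lon × 0.00416667° lat.
south 42.99167° N, north 42.99583° N.

42.99167° N, 42.99583° N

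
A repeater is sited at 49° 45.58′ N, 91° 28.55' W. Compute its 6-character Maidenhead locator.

Add 180° to longitude and 90° to latitude: 88.5242, 139.7597.
Field: 88.5242/20 → 4 → E, 139.7597/10 → 13 → N; chars EN.
Square: 8.5242/2 → 4, 9.7597/1 → 9; chars 49.
Subsquare: 0.5242/0.0833333 → 6 → g, 0.7597/0.0416667 → 18 → s; chars gs.

EN49gs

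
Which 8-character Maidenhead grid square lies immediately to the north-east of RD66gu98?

RD66hu09

Longitude extended square 9; +1 → 10, wraps to 0, carry into subsquare.
Longitude subsquare g = 6; +1 → 7 = h.
Latitude extended square 8; +1 → 9.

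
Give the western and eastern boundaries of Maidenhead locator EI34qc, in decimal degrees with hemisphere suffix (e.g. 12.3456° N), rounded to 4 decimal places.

Field E=4, I=8: +4·20° lon, +8·10° lat → SW at lon -100°, lat -10°.
Square 3, 4: +3·2° lon, +4·1° lat → SW at lon -94°, lat -6°.
Subsquare q=16, c=2: +16·0.0833333° lon, +2·0.0416667° lat → SW at lon -92.6667°, lat -5.91667°.
Cell spans 0.0833333° lon × 0.0416667° lat.
west 92.6667° W, east 92.5833° W.

92.6667° W, 92.5833° W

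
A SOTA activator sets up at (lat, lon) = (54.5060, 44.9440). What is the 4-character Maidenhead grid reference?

LO24

Shift to the Maidenhead origin (180°W, 90°S): lon 224.94, lat 144.51.
Field: 224.94/20 → 11 → L, 144.51/10 → 14 → O; chars LO.
Square: 4.94/2 → 2, 4.51/1 → 4; chars 24.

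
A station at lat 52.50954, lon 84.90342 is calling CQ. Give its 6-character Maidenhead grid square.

NO22km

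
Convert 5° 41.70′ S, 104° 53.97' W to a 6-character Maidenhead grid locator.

Add 180° to longitude and 90° to latitude: 75.1005, 84.3050.
Field: 75.1005/20 → 3 → D, 84.3050/10 → 8 → I; chars DI.
Square: 15.1005/2 → 7, 4.3050/1 → 4; chars 74.
Subsquare: 1.1005/0.0833333 → 13 → n, 0.3050/0.0416667 → 7 → h; chars nh.

DI74nh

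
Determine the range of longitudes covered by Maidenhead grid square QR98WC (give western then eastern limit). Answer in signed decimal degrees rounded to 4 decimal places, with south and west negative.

159.8333, 159.9167

Field Q=16, R=17: +16·20° lon, +17·10° lat → SW at lon 140°, lat 80°.
Square 9, 8: +9·2° lon, +8·1° lat → SW at lon 158°, lat 88°.
Subsquare w=22, c=2: +22·0.0833333° lon, +2·0.0416667° lat → SW at lon 159.833°, lat 88.0833°.
Cell spans 0.0833333° lon × 0.0416667° lat.
west 159.8333, east 159.9167.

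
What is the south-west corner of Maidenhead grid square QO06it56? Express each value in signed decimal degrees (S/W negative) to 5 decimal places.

Field Q=16, O=14: +16·20° lon, +14·10° lat → SW at lon 140°, lat 50°.
Square 0, 6: +0·2° lon, +6·1° lat → SW at lon 140°, lat 56°.
Subsquare i=8, t=19: +8·0.0833333° lon, +19·0.0416667° lat → SW at lon 140.667°, lat 56.7917°.
Extended square 5, 6: +5·0.00833333° lon, +6·0.00416667° lat → SW at lon 140.708°, lat 56.8167°.
latitude 56.81667, longitude 140.70833.

56.81667, 140.70833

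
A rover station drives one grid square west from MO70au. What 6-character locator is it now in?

MO60xu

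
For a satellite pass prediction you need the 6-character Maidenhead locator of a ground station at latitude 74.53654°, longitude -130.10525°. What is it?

CQ44wm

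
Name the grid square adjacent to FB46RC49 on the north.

Latitude extended square 9; +1 → 10, wraps to 0, carry into subsquare.
Latitude subsquare c = 2; +1 → 3 = d.
The longitude characters are unchanged.

FB46rd40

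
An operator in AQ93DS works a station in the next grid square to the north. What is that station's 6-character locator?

AQ93dt

Latitude subsquare s = 18; +1 → 19 = t.
The longitude characters are unchanged.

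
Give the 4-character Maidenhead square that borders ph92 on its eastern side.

QH02

Longitude square 9; +1 → 10, wraps to 0, carry into field.
Longitude field P = 15; +1 → 16 = Q.
The latitude characters are unchanged.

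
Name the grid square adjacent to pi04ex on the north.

Latitude subsquare x = 23; +1 → 24, wraps to 0 = a, carry into square.
Latitude square 4; +1 → 5.
The longitude characters are unchanged.

PI05ea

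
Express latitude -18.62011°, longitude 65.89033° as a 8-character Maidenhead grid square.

MH21wj61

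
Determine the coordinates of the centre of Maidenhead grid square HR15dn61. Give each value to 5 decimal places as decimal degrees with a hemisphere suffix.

85.54792° N, 37.69583° W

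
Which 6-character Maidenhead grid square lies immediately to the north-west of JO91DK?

JO91cl

Longitude subsquare d = 3; −1 → 2 = c.
Latitude subsquare k = 10; +1 → 11 = l.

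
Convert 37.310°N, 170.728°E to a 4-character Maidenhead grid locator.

RM57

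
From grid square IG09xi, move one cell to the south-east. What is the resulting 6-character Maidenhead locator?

IG19ah

Longitude subsquare x = 23; +1 → 24, wraps to 0 = a, carry into square.
Longitude square 0; +1 → 1.
Latitude subsquare i = 8; −1 → 7 = h.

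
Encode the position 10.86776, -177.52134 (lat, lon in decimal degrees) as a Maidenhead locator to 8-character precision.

AK10fu78

Add 180° to longitude and 90° to latitude: 2.47866, 100.86776.
Field: lon ⌊2.47866/20⌋ = 0 → A; lat ⌊100.86776/10⌋ = 10 → K.
Square: lon ⌊2.47866/2⌋ = 1; lat ⌊0.86776/1⌋ = 0.
Subsquare: lon ⌊0.47866/0.0833333⌋ = 5 → f; lat ⌊0.86776/0.0416667⌋ = 20 → u.
Extended square: lon ⌊0.06199/0.00833333⌋ = 7; lat ⌊0.03443/0.00416667⌋ = 8.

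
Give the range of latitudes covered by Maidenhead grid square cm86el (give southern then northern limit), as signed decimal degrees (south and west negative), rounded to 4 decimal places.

36.4583, 36.5000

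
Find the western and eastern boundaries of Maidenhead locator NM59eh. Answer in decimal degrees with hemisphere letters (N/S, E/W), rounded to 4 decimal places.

Field N=13, M=12: +13·20° lon, +12·10° lat → SW at lon 80°, lat 30°.
Square 5, 9: +5·2° lon, +9·1° lat → SW at lon 90°, lat 39°.
Subsquare e=4, h=7: +4·0.0833333° lon, +7·0.0416667° lat → SW at lon 90.3333°, lat 39.2917°.
Cell spans 0.0833333° lon × 0.0416667° lat.
west 90.3333° E, east 90.4167° E.

90.3333° E, 90.4167° E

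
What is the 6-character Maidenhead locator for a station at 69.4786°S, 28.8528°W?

HC50nm

Add 180° to longitude and 90° to latitude: 151.1472, 20.5214.
Field: lon ⌊151.1472/20⌋ = 7 → H; lat ⌊20.5214/10⌋ = 2 → C.
Square: lon ⌊11.1472/2⌋ = 5; lat ⌊0.5214/1⌋ = 0.
Subsquare: lon ⌊1.1472/0.0833333⌋ = 13 → n; lat ⌊0.5214/0.0416667⌋ = 12 → m.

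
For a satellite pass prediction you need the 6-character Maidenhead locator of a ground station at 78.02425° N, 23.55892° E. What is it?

KQ18sa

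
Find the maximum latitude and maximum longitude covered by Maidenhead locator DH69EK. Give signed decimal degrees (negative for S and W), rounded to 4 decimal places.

-10.5417, -107.5833

Field D=3, H=7: +3·20° lon, +7·10° lat → SW at lon -120°, lat -20°.
Square 6, 9: +6·2° lon, +9·1° lat → SW at lon -108°, lat -11°.
Subsquare e=4, k=10: +4·0.0833333° lon, +10·0.0416667° lat → SW at lon -107.667°, lat -10.5833°.
Cell spans 0.0833333° lon × 0.0416667° lat. NE corner is SW corner plus one full cell.
latitude -10.5417, longitude -107.5833.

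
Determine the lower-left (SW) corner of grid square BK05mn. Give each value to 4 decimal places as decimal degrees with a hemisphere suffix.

Field B=1, K=10: +1·20° lon, +10·10° lat → SW at lon -160°, lat 10°.
Square 0, 5: +0·2° lon, +5·1° lat → SW at lon -160°, lat 15°.
Subsquare m=12, n=13: +12·0.0833333° lon, +13·0.0416667° lat → SW at lon -159°, lat 15.5417°.
latitude 15.5417° N, longitude 159.0000° W.

15.5417° N, 159.0000° W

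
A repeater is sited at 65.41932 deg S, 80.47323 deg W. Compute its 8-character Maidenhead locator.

Shift to the Maidenhead origin (180°W, 90°S): lon 99.52677, lat 24.58068.
Field: 99.52677/20 → 4 → E, 24.58068/10 → 2 → C; chars EC.
Square: 19.52677/2 → 9, 4.58068/1 → 4; chars 94.
Subsquare: 1.52677/0.0833333 → 18 → s, 0.58068/0.0416667 → 13 → n; chars sn.
Extended square: 0.02677/0.00833333 → 3, 0.03901/0.00416667 → 9; chars 39.

EC94sn39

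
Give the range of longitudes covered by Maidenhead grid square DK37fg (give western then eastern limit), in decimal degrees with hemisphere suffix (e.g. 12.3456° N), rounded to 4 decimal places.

Field D=3, K=10: +3·20° lon, +10·10° lat → SW at lon -120°, lat 10°.
Square 3, 7: +3·2° lon, +7·1° lat → SW at lon -114°, lat 17°.
Subsquare f=5, g=6: +5·0.0833333° lon, +6·0.0416667° lat → SW at lon -113.583°, lat 17.25°.
Cell spans 0.0833333° lon × 0.0416667° lat.
west 113.5833° W, east 113.5000° W.

113.5833° W, 113.5000° W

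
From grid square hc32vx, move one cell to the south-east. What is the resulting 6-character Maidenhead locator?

Longitude subsquare v = 21; +1 → 22 = w.
Latitude subsquare x = 23; −1 → 22 = w.

HC32ww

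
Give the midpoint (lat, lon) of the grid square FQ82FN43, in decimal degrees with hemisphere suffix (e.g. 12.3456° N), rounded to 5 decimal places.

Field F=5, Q=16: +5·20° lon, +16·10° lat → SW at lon -80°, lat 70°.
Square 8, 2: +8·2° lon, +2·1° lat → SW at lon -64°, lat 72°.
Subsquare f=5, n=13: +5·0.0833333° lon, +13·0.0416667° lat → SW at lon -63.5833°, lat 72.5417°.
Extended square 4, 3: +4·0.00833333° lon, +3·0.00416667° lat → SW at lon -63.55°, lat 72.5542°.
Cell spans 0.00833333° lon × 0.00416667° lat. Centre is SW corner plus half of each.
latitude 72.55625° N, longitude 63.54583° W.

72.55625° N, 63.54583° W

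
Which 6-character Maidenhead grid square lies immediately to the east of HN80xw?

HN90aw

Longitude subsquare x = 23; +1 → 24, wraps to 0 = a, carry into square.
Longitude square 8; +1 → 9.
The latitude characters are unchanged.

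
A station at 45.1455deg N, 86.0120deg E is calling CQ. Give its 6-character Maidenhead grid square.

Add 180° to longitude and 90° to latitude: 266.0120, 135.1455.
Field: 266.0120/20 → 13 → N, 135.1455/10 → 13 → N; chars NN.
Square: 6.0120/2 → 3, 5.1455/1 → 5; chars 35.
Subsquare: 0.0120/0.0833333 → 0 → a, 0.1455/0.0416667 → 3 → d; chars ad.

NN35ad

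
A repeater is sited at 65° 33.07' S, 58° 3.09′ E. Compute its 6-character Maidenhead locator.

LC94ak

Shift to the Maidenhead origin (180°W, 90°S): lon 238.0515, lat 24.4488.
Field: lon ⌊238.0515/20⌋ = 11 → L; lat ⌊24.4488/10⌋ = 2 → C.
Square: lon ⌊18.0515/2⌋ = 9; lat ⌊4.4488/1⌋ = 4.
Subsquare: lon ⌊0.0515/0.0833333⌋ = 0 → a; lat ⌊0.4488/0.0416667⌋ = 10 → k.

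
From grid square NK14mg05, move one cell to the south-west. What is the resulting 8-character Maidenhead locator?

Longitude extended square 0; −1 → -1, wraps to 9, carry into subsquare.
Longitude subsquare m = 12; −1 → 11 = l.
Latitude extended square 5; −1 → 4.

NK14lg94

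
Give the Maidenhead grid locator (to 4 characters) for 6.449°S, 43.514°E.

Shift to the Maidenhead origin (180°W, 90°S): lon 223.51, lat 83.55.
Field: 223.51/20 → 11 → L, 83.55/10 → 8 → I; chars LI.
Square: 3.51/2 → 1, 3.55/1 → 3; chars 13.

LI13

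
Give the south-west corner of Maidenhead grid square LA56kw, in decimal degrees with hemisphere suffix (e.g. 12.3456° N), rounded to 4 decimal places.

83.0833° S, 50.8333° E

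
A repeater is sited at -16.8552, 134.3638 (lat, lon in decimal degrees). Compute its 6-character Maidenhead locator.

Add 180° to longitude and 90° to latitude: 314.3638, 73.1448.
Field: 314.3638/20 → 15 → P, 73.1448/10 → 7 → H; chars PH.
Square: 14.3638/2 → 7, 3.1448/1 → 3; chars 73.
Subsquare: 0.3638/0.0833333 → 4 → e, 0.1448/0.0416667 → 3 → d; chars ed.

PH73ed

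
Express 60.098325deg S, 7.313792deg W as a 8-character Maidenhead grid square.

IC69iv26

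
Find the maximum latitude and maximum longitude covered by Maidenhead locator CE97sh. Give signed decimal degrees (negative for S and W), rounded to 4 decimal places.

Field C=2, E=4: +2·20° lon, +4·10° lat → SW at lon -140°, lat -50°.
Square 9, 7: +9·2° lon, +7·1° lat → SW at lon -122°, lat -43°.
Subsquare s=18, h=7: +18·0.0833333° lon, +7·0.0416667° lat → SW at lon -120.5°, lat -42.7083°.
Cell spans 0.0833333° lon × 0.0416667° lat. NE corner is SW corner plus one full cell.
latitude -42.6667, longitude -120.4167.

-42.6667, -120.4167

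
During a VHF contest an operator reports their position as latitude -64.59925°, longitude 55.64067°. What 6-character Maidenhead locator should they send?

Offset from 180°W / 90°S: lon 235.6407°, lat 25.4008°.
Field: 235.6407/20 → 11 → L, 25.4008/10 → 2 → C; chars LC.
Square: 15.6407/2 → 7, 5.4008/1 → 5; chars 75.
Subsquare: 1.6407/0.0833333 → 19 → t, 0.4008/0.0416667 → 9 → j; chars tj.

LC75tj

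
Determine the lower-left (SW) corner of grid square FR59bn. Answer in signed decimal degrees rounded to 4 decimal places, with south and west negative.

Field F=5, R=17: +5·20° lon, +17·10° lat → SW at lon -80°, lat 80°.
Square 5, 9: +5·2° lon, +9·1° lat → SW at lon -70°, lat 89°.
Subsquare b=1, n=13: +1·0.0833333° lon, +13·0.0416667° lat → SW at lon -69.9167°, lat 89.5417°.
latitude 89.5417, longitude -69.9167.

89.5417, -69.9167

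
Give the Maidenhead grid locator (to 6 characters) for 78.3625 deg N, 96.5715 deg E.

Shift to the Maidenhead origin (180°W, 90°S): lon 276.5715, lat 168.3625.
Field: 276.5715/20 → 13 → N, 168.3625/10 → 16 → Q; chars NQ.
Square: 16.5715/2 → 8, 8.3625/1 → 8; chars 88.
Subsquare: 0.5715/0.0833333 → 6 → g, 0.3625/0.0416667 → 8 → i; chars gi.

NQ88gi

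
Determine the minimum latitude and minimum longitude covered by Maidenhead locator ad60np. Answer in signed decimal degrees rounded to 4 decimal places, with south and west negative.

-59.3750, -166.9167

Field A=0, D=3: +0·20° lon, +3·10° lat → SW at lon -180°, lat -60°.
Square 6, 0: +6·2° lon, +0·1° lat → SW at lon -168°, lat -60°.
Subsquare n=13, p=15: +13·0.0833333° lon, +15·0.0416667° lat → SW at lon -166.917°, lat -59.375°.
latitude -59.3750, longitude -166.9167.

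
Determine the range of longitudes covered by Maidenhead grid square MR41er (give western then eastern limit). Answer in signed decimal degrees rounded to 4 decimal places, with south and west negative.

Field M=12, R=17: +12·20° lon, +17·10° lat → SW at lon 60°, lat 80°.
Square 4, 1: +4·2° lon, +1·1° lat → SW at lon 68°, lat 81°.
Subsquare e=4, r=17: +4·0.0833333° lon, +17·0.0416667° lat → SW at lon 68.3333°, lat 81.7083°.
Cell spans 0.0833333° lon × 0.0416667° lat.
west 68.3333, east 68.4167.

68.3333, 68.4167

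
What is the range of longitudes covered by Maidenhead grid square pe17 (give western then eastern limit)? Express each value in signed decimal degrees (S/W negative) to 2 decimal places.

122.00, 124.00

Field P=15, E=4: +15·20° lon, +4·10° lat → SW at lon 120°, lat -50°.
Square 1, 7: +1·2° lon, +7·1° lat → SW at lon 122°, lat -43°.
Cell spans 2° lon × 1° lat.
west 122.00, east 124.00.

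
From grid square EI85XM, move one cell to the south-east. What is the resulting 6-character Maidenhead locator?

EI95al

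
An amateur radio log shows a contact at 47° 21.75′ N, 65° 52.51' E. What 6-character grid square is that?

MN27wi

Offset from 180°W / 90°S: lon 245.8752°, lat 137.3625°.
Field (20°×10°, letters A–R): 245.8752/20 → 12 → M, 137.3625/10 → 13 → N; chars MN.
Square (2°×1°, digits 0–9): 5.8752/2 → 2, 7.3625/1 → 7; chars 27.
Subsquare (5′×2.5′, letters a–x): 1.8752/0.0833333 → 22 → w, 0.3625/0.0416667 → 8 → i; chars wi.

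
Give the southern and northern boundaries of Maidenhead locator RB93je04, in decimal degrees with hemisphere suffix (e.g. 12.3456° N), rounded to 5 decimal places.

76.81667° S, 76.81250° S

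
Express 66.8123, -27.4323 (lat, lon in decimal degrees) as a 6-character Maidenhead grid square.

Offset from 180°W / 90°S: lon 152.5677°, lat 156.8123°.
Field (20°×10°, letters A–R): lon ⌊152.5677/20⌋ = 7 → H; lat ⌊156.8123/10⌋ = 15 → P.
Square (2°×1°, digits 0–9): lon ⌊12.5677/2⌋ = 6; lat ⌊6.8123/1⌋ = 6.
Subsquare (5′×2.5′, letters a–x): lon ⌊0.5677/0.0833333⌋ = 6 → g; lat ⌊0.8123/0.0416667⌋ = 19 → t.

HP66gt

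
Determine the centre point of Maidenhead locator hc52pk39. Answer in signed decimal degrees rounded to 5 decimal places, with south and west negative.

Field H=7, C=2: +7·20° lon, +2·10° lat → SW at lon -40°, lat -70°.
Square 5, 2: +5·2° lon, +2·1° lat → SW at lon -30°, lat -68°.
Subsquare p=15, k=10: +15·0.0833333° lon, +10·0.0416667° lat → SW at lon -28.75°, lat -67.5833°.
Extended square 3, 9: +3·0.00833333° lon, +9·0.00416667° lat → SW at lon -28.725°, lat -67.5458°.
Cell spans 0.00833333° lon × 0.00416667° lat. Centre is SW corner plus half of each.
latitude -67.54375, longitude -28.72083.

-67.54375, -28.72083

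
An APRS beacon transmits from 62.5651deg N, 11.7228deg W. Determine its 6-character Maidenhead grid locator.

IP42dn

Shift to the Maidenhead origin (180°W, 90°S): lon 168.2772, lat 152.5651.
Field: 168.2772/20 → 8 → I, 152.5651/10 → 15 → P; chars IP.
Square: 8.2772/2 → 4, 2.5651/1 → 2; chars 42.
Subsquare: 0.2772/0.0833333 → 3 → d, 0.5651/0.0416667 → 13 → n; chars dn.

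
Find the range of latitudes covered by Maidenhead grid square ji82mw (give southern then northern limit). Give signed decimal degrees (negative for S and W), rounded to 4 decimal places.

-7.0833, -7.0417

Field J=9, I=8: +9·20° lon, +8·10° lat → SW at lon 0°, lat -10°.
Square 8, 2: +8·2° lon, +2·1° lat → SW at lon 16°, lat -8°.
Subsquare m=12, w=22: +12·0.0833333° lon, +22·0.0416667° lat → SW at lon 17°, lat -7.08333°.
Cell spans 0.0833333° lon × 0.0416667° lat.
south -7.0833, north -7.0417.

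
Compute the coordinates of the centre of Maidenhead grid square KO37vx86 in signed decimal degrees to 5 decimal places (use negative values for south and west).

57.98542, 27.82083

Field K=10, O=14: +10·20° lon, +14·10° lat → SW at lon 20°, lat 50°.
Square 3, 7: +3·2° lon, +7·1° lat → SW at lon 26°, lat 57°.
Subsquare v=21, x=23: +21·0.0833333° lon, +23·0.0416667° lat → SW at lon 27.75°, lat 57.9583°.
Extended square 8, 6: +8·0.00833333° lon, +6·0.00416667° lat → SW at lon 27.8167°, lat 57.9833°.
Cell spans 0.00833333° lon × 0.00416667° lat. Centre is SW corner plus half of each.
latitude 57.98542, longitude 27.82083.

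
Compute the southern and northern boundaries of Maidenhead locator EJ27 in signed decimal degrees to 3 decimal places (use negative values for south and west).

Field E=4, J=9: +4·20° lon, +9·10° lat → SW at lon -100°, lat 0°.
Square 2, 7: +2·2° lon, +7·1° lat → SW at lon -96°, lat 7°.
Cell spans 2° lon × 1° lat.
south 7.000, north 8.000.

7.000, 8.000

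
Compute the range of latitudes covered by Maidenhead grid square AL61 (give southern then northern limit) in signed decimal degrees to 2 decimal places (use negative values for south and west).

21.00, 22.00

Field A=0, L=11: +0·20° lon, +11·10° lat → SW at lon -180°, lat 20°.
Square 6, 1: +6·2° lon, +1·1° lat → SW at lon -168°, lat 21°.
Cell spans 2° lon × 1° lat.
south 21.00, north 22.00.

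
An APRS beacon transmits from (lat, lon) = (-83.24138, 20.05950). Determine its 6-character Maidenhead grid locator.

Add 180° to longitude and 90° to latitude: 200.0595, 6.7586.
Field: 200.0595/20 → 10 → K, 6.7586/10 → 0 → A; chars KA.
Square: 0.0595/2 → 0, 6.7586/1 → 6; chars 06.
Subsquare: 0.0595/0.0833333 → 0 → a, 0.7586/0.0416667 → 18 → s; chars as.

KA06as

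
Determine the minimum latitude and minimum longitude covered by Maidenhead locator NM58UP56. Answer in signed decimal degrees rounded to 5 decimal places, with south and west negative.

Field N=13, M=12: +13·20° lon, +12·10° lat → SW at lon 80°, lat 30°.
Square 5, 8: +5·2° lon, +8·1° lat → SW at lon 90°, lat 38°.
Subsquare u=20, p=15: +20·0.0833333° lon, +15·0.0416667° lat → SW at lon 91.6667°, lat 38.625°.
Extended square 5, 6: +5·0.00833333° lon, +6·0.00416667° lat → SW at lon 91.7083°, lat 38.65°.
latitude 38.65000, longitude 91.70833.

38.65000, 91.70833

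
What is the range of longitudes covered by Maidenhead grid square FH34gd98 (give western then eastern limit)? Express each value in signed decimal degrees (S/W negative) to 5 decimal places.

-73.42500, -73.41667

Field F=5, H=7: +5·20° lon, +7·10° lat → SW at lon -80°, lat -20°.
Square 3, 4: +3·2° lon, +4·1° lat → SW at lon -74°, lat -16°.
Subsquare g=6, d=3: +6·0.0833333° lon, +3·0.0416667° lat → SW at lon -73.5°, lat -15.875°.
Extended square 9, 8: +9·0.00833333° lon, +8·0.00416667° lat → SW at lon -73.425°, lat -15.8417°.
Cell spans 0.00833333° lon × 0.00416667° lat.
west -73.42500, east -73.41667.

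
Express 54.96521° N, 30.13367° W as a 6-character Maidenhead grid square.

HO44wx

Offset from 180°W / 90°S: lon 149.8663°, lat 144.9652°.
Field (20°×10°, letters A–R): lon ⌊149.8663/20⌋ = 7 → H; lat ⌊144.9652/10⌋ = 14 → O.
Square (2°×1°, digits 0–9): lon ⌊9.8663/2⌋ = 4; lat ⌊4.9652/1⌋ = 4.
Subsquare (5′×2.5′, letters a–x): lon ⌊1.8663/0.0833333⌋ = 22 → w; lat ⌊0.9652/0.0416667⌋ = 23 → x.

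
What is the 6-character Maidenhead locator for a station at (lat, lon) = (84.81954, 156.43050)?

Shift to the Maidenhead origin (180°W, 90°S): lon 336.4305, lat 174.8195.
Field: lon ⌊336.4305/20⌋ = 16 → Q; lat ⌊174.8195/10⌋ = 17 → R.
Square: lon ⌊16.4305/2⌋ = 8; lat ⌊4.8195/1⌋ = 4.
Subsquare: lon ⌊0.4305/0.0833333⌋ = 5 → f; lat ⌊0.8195/0.0416667⌋ = 19 → t.

QR84ft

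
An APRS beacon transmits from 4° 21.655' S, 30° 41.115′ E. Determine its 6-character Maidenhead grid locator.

Add 180° to longitude and 90° to latitude: 210.6852, 85.6391.
Field: lon ⌊210.6852/20⌋ = 10 → K; lat ⌊85.6391/10⌋ = 8 → I.
Square: lon ⌊10.6852/2⌋ = 5; lat ⌊5.6391/1⌋ = 5.
Subsquare: lon ⌊0.6852/0.0833333⌋ = 8 → i; lat ⌊0.6391/0.0416667⌋ = 15 → p.

KI55ip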